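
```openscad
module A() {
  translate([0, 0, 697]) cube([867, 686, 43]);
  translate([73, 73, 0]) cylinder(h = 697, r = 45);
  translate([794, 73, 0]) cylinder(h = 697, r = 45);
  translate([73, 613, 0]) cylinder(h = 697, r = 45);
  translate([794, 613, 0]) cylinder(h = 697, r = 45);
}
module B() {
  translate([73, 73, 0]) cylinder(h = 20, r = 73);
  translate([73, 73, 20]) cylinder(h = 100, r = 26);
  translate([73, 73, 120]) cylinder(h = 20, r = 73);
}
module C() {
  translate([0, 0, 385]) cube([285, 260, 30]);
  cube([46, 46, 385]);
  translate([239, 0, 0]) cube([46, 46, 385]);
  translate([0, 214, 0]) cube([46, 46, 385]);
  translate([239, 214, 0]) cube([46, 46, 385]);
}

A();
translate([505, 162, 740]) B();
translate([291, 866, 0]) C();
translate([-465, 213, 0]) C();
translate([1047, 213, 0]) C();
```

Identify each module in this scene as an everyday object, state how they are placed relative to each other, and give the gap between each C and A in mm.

Each stool's nearest face is 180 mm from the table's bounding box.

A is a table. B is a spool. C is a stool. The spool is on top of the table. Three stools sit around the table at the +y, −x, +x sides. The gap between each stool and the table is 180 mm.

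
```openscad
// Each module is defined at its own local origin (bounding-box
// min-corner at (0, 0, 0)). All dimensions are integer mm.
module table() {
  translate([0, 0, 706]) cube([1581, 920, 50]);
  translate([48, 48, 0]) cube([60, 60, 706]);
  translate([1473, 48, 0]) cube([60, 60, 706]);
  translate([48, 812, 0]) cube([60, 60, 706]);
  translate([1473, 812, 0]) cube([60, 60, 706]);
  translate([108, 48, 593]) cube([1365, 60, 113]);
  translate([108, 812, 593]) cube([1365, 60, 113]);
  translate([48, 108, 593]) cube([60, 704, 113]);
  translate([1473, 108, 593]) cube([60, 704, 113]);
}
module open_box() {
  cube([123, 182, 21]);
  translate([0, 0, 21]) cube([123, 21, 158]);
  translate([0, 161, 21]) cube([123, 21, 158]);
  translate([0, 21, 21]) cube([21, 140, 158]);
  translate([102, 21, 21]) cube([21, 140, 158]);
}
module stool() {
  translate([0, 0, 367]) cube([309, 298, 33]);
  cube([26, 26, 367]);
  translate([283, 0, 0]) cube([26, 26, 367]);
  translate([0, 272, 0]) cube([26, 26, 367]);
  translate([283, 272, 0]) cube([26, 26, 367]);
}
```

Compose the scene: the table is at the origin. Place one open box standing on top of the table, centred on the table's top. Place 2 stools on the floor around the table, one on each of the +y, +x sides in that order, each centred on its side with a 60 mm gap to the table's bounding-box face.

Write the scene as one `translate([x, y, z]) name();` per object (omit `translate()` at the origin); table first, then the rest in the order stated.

table();
translate([729, 369, 756]) open_box();
translate([636, 980, 0]) stool();
translate([1641, 311, 0]) stool();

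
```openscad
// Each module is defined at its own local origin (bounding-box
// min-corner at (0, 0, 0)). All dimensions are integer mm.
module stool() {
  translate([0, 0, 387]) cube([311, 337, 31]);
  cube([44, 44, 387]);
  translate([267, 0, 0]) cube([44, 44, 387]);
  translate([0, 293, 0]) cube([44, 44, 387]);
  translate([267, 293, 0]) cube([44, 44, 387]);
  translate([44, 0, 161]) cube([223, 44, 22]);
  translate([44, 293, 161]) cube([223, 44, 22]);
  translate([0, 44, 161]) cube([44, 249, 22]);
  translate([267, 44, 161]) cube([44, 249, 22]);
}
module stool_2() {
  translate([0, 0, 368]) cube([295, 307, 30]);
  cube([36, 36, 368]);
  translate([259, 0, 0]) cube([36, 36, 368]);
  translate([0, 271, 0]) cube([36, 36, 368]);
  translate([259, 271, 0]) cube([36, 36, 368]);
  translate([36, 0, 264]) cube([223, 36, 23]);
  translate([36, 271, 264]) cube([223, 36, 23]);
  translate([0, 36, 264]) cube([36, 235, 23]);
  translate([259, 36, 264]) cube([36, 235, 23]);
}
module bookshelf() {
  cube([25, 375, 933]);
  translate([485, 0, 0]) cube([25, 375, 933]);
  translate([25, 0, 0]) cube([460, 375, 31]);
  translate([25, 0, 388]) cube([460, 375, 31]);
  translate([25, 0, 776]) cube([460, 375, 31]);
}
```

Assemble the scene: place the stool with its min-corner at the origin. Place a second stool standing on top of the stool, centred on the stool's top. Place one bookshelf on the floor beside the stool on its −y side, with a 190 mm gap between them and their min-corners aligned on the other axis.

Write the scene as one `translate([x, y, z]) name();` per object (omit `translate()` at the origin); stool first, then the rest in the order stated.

stool();
translate([8, 15, 418]) stool_2();
translate([0, -565, 0]) bookshelf();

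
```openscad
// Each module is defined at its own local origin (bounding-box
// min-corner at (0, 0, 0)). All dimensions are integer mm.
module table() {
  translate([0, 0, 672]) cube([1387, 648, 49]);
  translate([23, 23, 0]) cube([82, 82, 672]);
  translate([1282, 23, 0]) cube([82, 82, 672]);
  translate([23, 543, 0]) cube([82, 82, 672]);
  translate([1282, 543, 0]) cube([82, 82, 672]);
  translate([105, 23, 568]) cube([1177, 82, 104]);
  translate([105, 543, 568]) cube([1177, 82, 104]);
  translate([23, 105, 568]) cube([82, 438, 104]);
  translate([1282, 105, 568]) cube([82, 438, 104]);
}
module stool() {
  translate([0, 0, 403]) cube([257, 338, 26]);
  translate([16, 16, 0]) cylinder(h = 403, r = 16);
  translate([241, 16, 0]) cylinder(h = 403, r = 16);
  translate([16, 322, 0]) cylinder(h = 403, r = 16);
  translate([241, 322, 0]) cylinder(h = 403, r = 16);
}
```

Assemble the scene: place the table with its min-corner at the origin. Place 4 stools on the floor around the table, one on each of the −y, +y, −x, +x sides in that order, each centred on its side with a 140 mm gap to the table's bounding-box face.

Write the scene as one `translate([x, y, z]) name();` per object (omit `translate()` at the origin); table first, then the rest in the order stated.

table();
translate([565, -478, 0]) stool();
translate([565, 788, 0]) stool();
translate([-397, 155, 0]) stool();
translate([1527, 155, 0]) stool();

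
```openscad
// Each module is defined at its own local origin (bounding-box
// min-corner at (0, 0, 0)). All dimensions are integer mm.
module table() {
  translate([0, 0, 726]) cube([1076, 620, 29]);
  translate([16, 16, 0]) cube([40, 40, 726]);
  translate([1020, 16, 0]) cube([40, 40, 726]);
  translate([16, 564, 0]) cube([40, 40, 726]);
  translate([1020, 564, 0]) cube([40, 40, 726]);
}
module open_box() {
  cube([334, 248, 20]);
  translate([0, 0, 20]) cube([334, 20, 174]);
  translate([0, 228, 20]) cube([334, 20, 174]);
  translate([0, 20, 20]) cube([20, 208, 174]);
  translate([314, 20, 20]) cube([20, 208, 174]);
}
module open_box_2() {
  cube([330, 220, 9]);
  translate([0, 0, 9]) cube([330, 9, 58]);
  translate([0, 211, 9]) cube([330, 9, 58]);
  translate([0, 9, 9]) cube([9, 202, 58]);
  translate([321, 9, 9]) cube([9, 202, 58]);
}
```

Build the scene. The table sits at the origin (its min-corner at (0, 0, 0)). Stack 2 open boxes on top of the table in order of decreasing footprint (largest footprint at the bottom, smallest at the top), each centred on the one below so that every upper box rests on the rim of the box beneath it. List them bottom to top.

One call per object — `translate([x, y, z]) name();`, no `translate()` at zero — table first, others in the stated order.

table();
translate([371, 186, 755]) open_box();
translate([373, 200, 949]) open_box_2();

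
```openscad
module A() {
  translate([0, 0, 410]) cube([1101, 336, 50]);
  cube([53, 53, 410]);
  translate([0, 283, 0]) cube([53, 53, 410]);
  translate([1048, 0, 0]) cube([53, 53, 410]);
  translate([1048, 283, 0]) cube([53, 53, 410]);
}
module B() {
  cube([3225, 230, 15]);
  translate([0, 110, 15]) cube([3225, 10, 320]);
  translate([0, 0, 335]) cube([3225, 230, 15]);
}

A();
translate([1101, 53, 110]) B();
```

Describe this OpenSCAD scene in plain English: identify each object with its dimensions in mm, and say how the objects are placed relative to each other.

A is a long wooden bench with a 1101 mm (x) × 336 mm (y) seat, 50 mm thick, its top surface 460 mm above the floor. Four 53 mm square legs at the seat corners, flush with the edges, run from z = 0 to the seat underside.

B is an I-beam lying along x, 3225 mm long. Overall section height 350 mm. Two flanges 230 mm wide (y) and 15 mm thick, one on the floor and one at the top; a web 10 mm thick runs between them, centred on the flange width.

The I-beam is beside the bench with their tops flush at z = 460.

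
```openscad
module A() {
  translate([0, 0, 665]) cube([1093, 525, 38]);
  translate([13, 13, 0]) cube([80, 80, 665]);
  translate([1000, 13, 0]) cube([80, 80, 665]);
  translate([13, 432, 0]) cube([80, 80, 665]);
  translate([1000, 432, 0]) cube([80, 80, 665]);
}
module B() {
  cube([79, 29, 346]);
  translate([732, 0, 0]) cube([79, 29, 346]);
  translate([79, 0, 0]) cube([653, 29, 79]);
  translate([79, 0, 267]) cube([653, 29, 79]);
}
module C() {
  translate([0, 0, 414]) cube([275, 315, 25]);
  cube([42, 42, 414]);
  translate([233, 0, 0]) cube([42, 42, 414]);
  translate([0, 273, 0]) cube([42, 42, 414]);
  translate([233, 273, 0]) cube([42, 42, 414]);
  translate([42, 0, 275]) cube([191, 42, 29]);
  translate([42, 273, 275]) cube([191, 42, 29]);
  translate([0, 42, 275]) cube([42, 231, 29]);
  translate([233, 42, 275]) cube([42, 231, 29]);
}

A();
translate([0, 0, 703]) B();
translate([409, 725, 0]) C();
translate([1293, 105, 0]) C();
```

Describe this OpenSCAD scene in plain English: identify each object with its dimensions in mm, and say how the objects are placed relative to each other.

A is a table with a 1093×525 mm rectangular top, 38 mm thick, top surface at z = 703 mm, supported by four 80×80 mm square legs, each inset 13 mm from the nearest pair of top edges, running from the floor.

B is a picture frame with a 653×188 mm rectangular opening (x by z) and a uniform 79 mm border on every side. Frame depth is 29 mm along y. It is built from two vertical stiles running the full outside height and two horizontal rails spanning the gap between the stiles.

C is a four-legged stool. The seat is 275×315 mm, 25 mm thick, top at z = 439 mm. It stands on four square legs, each 42×42 mm in cross-section, from z = 0 to the seat underside, each flush with a corner of the seat. Four stretchers, 42 mm wide and 29 mm tall, connect adjacent legs with their undersides at z = 275 mm, each running between the inner faces of the legs it joins and aligned with the legs' outer faces on the other axis.

The picture frame is on top of the table. Two stools sit around the table at the +y, +x sides.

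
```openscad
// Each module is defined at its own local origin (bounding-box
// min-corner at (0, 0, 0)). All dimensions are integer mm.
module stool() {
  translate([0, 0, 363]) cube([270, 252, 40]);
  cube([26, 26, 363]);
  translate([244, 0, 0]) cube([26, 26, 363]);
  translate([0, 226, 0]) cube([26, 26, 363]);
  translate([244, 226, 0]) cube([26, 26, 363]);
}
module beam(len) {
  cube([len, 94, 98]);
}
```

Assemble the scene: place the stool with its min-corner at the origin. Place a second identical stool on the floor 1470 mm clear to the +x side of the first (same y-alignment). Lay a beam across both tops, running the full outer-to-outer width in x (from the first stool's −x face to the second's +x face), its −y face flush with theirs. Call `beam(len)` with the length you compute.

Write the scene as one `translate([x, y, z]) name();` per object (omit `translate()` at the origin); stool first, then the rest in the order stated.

stool();
translate([1740, 0, 0]) stool();
translate([0, 0, 403]) beam(2010);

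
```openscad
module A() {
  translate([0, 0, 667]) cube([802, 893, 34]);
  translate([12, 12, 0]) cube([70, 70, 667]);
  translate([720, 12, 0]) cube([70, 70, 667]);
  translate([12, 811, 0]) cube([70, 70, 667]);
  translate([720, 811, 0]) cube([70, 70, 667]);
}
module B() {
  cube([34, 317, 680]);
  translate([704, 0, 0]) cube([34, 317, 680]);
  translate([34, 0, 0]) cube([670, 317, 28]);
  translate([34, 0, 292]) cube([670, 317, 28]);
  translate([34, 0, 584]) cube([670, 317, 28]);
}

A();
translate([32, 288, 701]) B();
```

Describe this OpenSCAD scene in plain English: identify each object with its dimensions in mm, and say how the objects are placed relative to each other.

A is a table: top 802 mm (x) × 893 mm (y), 34 mm thick, upper face at z = 701 mm, on four 70×70 mm square legs, each inset 12 mm from the nearest pair of top edges, running from z = 0 to the bottom of the top.

B is an open bookshelf. Two side panels, each 34 mm thick, 317 mm deep and 680 mm tall, stand 738 mm apart (outside-to-outside). Between them sit 3 shelves, each 28 mm thick and 317 mm deep, spanning the full gap between the sides. The bottom shelf rests on the floor (its underside at z = 0) and the clear gap between one shelf's top and the next shelf's underside is 264 mm.

The bookshelf is on top of the table, centred.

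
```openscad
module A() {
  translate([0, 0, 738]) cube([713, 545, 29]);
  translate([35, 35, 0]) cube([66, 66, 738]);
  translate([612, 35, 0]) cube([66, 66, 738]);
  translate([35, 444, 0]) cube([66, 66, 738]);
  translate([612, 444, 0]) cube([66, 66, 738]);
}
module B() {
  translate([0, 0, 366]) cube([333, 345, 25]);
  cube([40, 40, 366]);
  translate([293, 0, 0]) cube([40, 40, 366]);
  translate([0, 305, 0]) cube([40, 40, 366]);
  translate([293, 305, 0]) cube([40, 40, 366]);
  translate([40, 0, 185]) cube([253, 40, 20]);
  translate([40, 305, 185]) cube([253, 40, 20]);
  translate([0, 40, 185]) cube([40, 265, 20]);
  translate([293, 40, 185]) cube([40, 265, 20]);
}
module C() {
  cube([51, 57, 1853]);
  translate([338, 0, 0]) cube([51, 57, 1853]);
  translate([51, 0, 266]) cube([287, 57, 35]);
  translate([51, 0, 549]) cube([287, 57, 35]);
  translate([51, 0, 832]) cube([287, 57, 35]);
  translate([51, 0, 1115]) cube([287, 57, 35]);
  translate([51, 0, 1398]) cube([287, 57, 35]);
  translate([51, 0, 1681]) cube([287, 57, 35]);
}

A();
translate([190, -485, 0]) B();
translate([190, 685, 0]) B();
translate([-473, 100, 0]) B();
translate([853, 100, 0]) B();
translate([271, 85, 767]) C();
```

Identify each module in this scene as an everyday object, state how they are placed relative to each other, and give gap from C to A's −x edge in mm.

The ladder's min-x is at 271; the table's min-x is 0; gap = 271 mm.

A is a table. B is a stool. C is a ladder. Four stools sit around the table at the −y, +y, −x, +x sides. The ladder is on top of the table. The gap from the ladder to the table's −x edge is 271 mm.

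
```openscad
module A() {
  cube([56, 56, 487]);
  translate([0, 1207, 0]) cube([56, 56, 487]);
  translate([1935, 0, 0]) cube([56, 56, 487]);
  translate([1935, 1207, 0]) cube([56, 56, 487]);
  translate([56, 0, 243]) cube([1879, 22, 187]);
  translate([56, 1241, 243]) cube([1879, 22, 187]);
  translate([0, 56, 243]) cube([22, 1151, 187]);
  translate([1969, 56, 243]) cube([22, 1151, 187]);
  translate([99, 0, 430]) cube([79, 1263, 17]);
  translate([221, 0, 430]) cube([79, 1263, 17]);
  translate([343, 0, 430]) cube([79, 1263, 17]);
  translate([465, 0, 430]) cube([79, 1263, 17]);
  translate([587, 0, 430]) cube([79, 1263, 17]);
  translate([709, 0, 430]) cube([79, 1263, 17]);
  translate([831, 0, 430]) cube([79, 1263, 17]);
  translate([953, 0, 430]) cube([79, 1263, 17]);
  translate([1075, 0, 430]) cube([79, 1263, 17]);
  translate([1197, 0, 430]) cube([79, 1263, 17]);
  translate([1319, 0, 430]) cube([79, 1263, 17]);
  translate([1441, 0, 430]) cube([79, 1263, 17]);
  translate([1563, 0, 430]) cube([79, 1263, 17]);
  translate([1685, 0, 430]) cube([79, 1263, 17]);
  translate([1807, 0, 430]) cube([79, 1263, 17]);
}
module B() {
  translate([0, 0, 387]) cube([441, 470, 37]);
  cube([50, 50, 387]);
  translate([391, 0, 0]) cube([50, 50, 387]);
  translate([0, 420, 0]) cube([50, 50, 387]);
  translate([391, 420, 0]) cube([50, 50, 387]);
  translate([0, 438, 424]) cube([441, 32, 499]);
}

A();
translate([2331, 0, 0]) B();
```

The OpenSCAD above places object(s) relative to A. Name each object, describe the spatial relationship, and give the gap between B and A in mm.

The chair's nearest face is 340 mm from the bed frame's +x face.

A is a bed frame. B is a chair. The chair is on the floor beside the bed frame on its +x side. The gap between the chair and the bed frame is 340 mm.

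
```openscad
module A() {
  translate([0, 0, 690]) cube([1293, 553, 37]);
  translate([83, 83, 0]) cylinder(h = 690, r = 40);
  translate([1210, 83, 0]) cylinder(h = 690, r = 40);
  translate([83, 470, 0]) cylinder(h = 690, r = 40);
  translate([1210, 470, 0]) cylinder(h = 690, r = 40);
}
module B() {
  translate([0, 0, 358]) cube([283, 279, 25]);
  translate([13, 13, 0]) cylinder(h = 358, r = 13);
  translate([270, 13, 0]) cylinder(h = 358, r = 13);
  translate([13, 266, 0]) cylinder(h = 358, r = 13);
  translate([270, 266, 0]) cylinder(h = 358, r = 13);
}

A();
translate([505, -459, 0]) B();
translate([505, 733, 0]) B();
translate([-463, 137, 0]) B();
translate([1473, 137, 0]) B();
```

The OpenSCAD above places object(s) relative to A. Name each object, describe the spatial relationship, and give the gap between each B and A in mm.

A is a table. B is a stool. Four stools sit around the table at the −y, +y, −x, +x sides. The gap between each stool and the table is 180 mm.

Each stool's nearest face is 180 mm from the table's bounding box.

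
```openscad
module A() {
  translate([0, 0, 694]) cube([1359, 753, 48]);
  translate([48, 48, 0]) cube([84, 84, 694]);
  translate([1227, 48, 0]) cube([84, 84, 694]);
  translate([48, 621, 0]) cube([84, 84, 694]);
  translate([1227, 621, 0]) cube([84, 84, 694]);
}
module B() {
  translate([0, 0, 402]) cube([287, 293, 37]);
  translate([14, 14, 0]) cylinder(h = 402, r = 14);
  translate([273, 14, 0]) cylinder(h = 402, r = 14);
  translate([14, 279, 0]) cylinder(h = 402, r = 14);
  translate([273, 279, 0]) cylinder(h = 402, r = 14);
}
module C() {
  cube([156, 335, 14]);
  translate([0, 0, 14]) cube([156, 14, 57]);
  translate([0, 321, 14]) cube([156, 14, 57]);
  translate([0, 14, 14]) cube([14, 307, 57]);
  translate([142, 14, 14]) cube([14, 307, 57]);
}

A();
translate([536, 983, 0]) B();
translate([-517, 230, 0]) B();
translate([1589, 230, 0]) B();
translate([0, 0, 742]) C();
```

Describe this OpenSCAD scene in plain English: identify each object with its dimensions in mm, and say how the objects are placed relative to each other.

A is a table with a 1359×753 mm rectangular top, 48 mm thick, top surface at z = 742 mm, supported by four 84×84 mm square legs, each inset 48 mm from the nearest pair of top edges, running from the floor.

B is a simple wooden stool: a rectangular seat 287 mm (x) by 293 mm (y), 37 mm thick, top face at z = 439 mm, on four round legs, each 28 mm in diameter. The legs rest on z = 0, each leg's axis is inset half a diameter from the nearest pair of seat edges (so the leg's bounding box is flush with the corner).

C is an open-topped rectangular box: outside dimensions 156×335×71 mm, with a uniform wall and base thickness of 14 mm. The base is a full 156×335 slab on the floor; four walls sit on top of the base. The front and back walls (the −y and +y sides) span the full width; the two side walls fit between them.

Three stools sit around the table at the +y, −x, +x sides. The open box is on top of the table.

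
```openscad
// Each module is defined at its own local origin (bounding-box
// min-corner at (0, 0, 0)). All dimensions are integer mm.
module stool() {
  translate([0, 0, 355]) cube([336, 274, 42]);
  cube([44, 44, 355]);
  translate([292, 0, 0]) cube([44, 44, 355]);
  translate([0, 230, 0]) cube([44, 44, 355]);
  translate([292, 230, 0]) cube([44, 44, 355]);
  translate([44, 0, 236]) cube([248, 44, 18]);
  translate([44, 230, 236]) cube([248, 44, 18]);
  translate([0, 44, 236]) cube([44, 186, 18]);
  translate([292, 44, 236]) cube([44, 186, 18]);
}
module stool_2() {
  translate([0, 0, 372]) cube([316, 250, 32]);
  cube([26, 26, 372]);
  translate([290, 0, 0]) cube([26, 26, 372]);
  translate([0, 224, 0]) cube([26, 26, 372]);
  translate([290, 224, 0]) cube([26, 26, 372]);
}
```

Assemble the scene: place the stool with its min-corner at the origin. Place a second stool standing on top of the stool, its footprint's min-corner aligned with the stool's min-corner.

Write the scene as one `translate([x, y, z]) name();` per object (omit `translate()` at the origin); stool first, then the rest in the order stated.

stool();
translate([0, 0, 397]) stool_2();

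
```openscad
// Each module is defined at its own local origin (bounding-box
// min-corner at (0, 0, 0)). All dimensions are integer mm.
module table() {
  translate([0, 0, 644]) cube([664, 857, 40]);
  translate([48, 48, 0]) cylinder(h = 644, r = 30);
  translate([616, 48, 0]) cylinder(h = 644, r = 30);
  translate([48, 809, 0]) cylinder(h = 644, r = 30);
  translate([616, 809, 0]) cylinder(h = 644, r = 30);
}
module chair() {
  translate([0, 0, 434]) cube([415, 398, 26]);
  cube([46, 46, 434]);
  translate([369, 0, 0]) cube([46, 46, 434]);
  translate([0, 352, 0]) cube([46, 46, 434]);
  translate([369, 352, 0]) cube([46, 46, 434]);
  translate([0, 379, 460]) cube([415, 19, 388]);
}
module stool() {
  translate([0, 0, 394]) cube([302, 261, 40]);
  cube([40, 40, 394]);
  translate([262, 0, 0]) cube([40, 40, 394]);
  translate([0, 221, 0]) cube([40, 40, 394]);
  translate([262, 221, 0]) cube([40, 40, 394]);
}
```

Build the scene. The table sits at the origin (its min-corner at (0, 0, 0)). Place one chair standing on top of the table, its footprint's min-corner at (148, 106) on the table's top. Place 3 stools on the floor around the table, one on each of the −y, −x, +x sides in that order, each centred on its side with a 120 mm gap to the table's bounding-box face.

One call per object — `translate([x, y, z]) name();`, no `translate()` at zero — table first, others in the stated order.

table();
translate([148, 106, 684]) chair();
translate([181, -381, 0]) stool();
translate([-422, 298, 0]) stool();
translate([784, 298, 0]) stool();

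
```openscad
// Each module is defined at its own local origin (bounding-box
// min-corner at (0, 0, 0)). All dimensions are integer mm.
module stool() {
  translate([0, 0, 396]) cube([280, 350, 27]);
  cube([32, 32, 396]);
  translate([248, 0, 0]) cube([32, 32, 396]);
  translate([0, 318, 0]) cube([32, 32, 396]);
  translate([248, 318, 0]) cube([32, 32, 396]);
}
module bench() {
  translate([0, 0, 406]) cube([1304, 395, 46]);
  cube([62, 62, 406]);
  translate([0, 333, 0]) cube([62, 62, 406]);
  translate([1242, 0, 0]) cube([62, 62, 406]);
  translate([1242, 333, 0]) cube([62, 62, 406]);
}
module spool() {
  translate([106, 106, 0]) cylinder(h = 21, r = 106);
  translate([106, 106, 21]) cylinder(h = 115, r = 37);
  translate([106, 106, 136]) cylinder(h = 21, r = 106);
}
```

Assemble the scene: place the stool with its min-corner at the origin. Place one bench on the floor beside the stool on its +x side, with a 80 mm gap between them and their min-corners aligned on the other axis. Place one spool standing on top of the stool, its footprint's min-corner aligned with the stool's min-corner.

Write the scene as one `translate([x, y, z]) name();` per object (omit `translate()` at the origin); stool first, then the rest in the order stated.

stool();
translate([360, 0, 0]) bench();
translate([0, 0, 423]) spool();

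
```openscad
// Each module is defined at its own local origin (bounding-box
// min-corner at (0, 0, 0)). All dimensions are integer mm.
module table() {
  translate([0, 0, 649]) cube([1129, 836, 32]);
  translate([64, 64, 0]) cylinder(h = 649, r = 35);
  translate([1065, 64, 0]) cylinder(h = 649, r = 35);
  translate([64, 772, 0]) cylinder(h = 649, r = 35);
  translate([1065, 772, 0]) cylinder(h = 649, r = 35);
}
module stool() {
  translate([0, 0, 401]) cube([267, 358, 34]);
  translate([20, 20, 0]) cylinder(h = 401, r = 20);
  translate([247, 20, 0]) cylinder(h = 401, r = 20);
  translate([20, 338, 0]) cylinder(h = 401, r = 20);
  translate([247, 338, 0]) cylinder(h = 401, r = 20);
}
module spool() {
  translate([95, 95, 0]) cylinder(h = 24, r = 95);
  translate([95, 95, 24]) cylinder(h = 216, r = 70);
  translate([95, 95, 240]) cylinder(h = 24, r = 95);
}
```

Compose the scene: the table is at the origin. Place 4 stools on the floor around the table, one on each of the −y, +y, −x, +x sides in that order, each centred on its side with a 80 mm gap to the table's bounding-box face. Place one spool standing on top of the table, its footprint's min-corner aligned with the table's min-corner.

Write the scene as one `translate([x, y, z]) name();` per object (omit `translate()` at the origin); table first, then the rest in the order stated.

table();
translate([431, -438, 0]) stool();
translate([431, 916, 0]) stool();
translate([-347, 239, 0]) stool();
translate([1209, 239, 0]) stool();
translate([0, 0, 681]) spool();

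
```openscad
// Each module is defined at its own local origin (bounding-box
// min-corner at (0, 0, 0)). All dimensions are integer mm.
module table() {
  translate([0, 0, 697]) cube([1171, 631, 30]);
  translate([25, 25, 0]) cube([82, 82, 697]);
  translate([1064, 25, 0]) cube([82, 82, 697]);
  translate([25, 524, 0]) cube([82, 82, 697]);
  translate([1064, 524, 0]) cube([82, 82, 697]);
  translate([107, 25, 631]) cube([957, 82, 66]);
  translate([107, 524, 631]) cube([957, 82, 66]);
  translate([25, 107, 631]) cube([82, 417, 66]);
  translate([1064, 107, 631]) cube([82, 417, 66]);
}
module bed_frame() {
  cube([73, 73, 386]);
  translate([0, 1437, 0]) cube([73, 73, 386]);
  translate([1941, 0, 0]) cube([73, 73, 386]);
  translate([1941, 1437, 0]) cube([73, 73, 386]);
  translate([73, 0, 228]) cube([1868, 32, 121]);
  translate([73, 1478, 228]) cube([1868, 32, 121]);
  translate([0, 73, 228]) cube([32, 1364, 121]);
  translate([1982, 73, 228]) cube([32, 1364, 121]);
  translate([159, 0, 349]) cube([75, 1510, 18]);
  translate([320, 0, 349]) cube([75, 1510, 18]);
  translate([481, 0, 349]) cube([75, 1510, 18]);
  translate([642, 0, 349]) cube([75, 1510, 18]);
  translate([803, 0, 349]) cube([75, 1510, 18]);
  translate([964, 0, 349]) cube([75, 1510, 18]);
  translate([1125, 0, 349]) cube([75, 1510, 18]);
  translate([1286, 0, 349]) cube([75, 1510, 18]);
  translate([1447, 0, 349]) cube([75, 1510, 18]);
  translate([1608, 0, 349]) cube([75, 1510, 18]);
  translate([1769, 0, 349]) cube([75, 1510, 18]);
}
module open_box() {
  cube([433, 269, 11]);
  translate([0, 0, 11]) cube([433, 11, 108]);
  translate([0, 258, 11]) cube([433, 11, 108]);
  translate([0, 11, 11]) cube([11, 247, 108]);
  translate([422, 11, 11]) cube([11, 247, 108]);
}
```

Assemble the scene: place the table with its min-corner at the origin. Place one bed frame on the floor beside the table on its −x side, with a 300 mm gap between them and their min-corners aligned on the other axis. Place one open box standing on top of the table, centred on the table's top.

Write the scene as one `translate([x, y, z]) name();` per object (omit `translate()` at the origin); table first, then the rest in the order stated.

table();
translate([-2314, 0, 0]) bed_frame();
translate([369, 181, 727]) open_box();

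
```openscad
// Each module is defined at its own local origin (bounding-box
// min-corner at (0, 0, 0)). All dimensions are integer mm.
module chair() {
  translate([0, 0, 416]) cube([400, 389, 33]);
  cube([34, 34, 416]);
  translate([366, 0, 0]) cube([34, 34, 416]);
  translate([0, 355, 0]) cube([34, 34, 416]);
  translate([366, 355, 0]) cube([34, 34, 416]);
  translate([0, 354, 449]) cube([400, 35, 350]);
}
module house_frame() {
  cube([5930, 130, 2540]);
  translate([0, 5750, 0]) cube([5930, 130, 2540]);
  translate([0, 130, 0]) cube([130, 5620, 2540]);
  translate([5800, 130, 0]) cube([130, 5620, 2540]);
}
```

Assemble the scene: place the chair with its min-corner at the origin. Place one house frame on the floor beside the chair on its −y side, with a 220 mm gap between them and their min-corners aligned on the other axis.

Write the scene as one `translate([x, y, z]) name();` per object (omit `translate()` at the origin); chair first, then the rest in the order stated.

chair();
translate([0, -6100, 0]) house_frame();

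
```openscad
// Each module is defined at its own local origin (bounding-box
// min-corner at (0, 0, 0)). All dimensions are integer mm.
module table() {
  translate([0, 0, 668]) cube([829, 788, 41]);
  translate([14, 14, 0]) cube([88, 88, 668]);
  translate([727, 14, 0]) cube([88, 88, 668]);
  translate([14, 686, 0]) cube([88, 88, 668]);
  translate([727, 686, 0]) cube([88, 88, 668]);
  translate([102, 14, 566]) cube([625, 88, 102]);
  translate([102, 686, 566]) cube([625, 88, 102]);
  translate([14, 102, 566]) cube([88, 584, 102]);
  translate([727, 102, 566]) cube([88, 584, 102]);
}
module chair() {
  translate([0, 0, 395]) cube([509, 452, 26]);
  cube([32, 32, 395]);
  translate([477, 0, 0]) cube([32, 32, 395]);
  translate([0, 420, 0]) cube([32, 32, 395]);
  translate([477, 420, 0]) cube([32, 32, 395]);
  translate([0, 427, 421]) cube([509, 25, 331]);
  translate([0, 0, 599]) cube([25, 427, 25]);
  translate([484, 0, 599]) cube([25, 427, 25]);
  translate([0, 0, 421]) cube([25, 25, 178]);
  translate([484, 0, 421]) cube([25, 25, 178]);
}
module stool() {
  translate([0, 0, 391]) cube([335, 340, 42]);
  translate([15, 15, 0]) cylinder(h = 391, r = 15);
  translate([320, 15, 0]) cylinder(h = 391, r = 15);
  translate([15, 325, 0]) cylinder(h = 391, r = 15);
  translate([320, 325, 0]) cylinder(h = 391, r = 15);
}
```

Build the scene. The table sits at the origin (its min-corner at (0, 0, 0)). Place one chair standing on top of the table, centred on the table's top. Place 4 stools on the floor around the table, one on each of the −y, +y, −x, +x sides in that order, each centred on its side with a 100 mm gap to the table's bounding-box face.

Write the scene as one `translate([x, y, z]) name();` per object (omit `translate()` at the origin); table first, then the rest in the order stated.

table();
translate([160, 168, 709]) chair();
translate([247, -440, 0]) stool();
translate([247, 888, 0]) stool();
translate([-435, 224, 0]) stool();
translate([929, 224, 0]) stool();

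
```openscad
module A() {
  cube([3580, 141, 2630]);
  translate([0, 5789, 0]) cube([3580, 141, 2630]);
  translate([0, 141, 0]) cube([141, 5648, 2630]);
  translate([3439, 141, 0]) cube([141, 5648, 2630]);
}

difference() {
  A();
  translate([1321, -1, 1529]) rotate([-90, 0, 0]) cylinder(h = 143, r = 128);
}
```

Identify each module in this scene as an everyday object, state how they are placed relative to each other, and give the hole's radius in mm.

The subtracted cylinder has r = 128 mm.

A is a house frame. The house frame has a circular hole through its front wall. The hole's radius is 128 mm.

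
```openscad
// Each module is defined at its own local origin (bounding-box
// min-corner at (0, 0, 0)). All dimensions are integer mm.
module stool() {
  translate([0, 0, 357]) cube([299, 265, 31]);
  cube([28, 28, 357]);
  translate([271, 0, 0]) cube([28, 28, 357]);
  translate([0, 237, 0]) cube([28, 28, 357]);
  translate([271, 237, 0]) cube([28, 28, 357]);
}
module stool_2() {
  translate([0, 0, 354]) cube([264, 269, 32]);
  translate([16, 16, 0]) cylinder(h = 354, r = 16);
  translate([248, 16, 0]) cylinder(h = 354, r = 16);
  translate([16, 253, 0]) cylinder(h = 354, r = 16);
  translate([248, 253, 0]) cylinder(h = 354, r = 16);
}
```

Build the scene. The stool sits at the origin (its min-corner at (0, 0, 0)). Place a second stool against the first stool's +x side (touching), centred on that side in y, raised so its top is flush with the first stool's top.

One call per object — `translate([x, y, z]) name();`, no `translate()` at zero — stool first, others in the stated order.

stool();
translate([299, -2, 2]) stool_2();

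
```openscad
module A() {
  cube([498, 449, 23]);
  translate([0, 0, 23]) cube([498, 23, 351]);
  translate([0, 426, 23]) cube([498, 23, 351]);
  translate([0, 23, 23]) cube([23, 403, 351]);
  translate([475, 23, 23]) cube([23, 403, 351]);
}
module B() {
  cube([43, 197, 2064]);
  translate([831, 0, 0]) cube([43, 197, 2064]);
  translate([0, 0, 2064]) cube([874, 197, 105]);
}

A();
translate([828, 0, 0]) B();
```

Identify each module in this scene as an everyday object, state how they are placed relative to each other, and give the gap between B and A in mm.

The door frame's nearest face is 330 mm from the open box's +x face.

A is an open box. B is a door frame. The door frame is on the floor beside the open box on its +x side. The gap between the door frame and the open box is 330 mm.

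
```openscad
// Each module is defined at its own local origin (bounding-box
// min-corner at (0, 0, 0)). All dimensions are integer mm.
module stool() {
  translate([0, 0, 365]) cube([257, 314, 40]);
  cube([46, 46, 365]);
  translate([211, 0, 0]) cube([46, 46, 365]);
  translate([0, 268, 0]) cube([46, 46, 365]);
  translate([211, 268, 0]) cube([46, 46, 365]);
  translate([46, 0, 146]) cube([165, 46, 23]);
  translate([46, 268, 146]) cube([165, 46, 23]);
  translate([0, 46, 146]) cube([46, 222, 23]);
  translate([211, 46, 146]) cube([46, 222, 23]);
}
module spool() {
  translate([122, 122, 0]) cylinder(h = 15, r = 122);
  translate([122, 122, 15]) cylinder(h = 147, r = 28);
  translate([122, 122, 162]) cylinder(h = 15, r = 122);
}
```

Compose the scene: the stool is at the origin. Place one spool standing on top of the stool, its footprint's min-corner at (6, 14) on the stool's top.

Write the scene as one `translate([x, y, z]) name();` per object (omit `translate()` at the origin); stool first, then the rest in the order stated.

stool();
translate([6, 14, 405]) spool();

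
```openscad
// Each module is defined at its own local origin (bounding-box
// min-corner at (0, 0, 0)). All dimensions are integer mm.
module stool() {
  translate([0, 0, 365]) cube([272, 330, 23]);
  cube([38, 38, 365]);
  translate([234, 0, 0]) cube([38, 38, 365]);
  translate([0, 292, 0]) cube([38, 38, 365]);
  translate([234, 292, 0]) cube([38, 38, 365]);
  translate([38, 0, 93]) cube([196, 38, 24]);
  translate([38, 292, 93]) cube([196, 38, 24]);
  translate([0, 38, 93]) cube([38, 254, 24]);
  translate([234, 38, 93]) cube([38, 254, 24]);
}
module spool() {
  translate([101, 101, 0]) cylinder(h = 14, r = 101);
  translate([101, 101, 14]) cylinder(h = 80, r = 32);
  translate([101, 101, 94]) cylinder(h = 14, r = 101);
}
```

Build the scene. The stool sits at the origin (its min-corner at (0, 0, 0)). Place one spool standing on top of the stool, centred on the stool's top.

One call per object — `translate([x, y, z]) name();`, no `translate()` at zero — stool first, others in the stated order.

stool();
translate([35, 64, 388]) spool();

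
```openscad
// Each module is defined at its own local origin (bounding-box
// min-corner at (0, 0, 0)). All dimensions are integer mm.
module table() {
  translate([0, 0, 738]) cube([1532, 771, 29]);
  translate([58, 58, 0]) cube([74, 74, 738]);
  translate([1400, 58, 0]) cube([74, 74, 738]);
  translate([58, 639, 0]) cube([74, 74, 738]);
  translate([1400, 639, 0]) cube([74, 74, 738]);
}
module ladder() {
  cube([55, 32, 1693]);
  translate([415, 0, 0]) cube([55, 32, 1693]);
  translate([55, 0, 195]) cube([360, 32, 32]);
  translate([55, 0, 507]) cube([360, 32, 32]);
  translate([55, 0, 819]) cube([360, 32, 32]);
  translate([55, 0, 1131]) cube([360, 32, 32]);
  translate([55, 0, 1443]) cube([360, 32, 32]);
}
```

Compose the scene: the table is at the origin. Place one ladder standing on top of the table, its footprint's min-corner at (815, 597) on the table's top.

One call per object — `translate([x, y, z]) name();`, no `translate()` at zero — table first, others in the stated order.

table();
translate([815, 597, 767]) ladder();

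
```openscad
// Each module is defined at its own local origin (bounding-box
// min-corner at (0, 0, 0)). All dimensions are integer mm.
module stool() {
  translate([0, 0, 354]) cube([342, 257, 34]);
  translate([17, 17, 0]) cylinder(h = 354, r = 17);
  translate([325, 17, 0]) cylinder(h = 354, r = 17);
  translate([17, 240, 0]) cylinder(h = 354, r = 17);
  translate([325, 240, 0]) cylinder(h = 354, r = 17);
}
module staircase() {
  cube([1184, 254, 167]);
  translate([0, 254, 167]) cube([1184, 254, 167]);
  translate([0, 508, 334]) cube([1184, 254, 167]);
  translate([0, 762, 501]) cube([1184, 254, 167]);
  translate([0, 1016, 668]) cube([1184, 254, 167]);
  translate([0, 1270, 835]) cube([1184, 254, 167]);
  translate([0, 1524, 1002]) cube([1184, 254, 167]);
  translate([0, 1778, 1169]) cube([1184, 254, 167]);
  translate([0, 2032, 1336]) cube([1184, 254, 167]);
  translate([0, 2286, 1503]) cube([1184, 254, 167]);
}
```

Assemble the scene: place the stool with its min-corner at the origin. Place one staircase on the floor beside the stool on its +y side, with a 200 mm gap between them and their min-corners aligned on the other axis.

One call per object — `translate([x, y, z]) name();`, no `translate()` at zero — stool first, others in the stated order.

stool();
translate([0, 457, 0]) staircase();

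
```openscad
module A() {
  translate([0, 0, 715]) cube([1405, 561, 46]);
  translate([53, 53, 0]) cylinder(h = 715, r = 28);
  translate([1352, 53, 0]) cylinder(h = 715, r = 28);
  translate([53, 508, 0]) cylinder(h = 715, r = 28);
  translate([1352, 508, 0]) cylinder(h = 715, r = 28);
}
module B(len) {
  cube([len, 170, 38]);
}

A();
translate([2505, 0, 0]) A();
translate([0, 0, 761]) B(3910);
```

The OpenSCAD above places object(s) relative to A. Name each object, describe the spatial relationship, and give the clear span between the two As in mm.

Second table starts at x = 2505; first ends at x = 1405; clear span = 2505 − 1405 = 1100 mm.

A is a table. B is a beam. A beam spans the tops of two tables. The clear span between the two tables is 1100 mm.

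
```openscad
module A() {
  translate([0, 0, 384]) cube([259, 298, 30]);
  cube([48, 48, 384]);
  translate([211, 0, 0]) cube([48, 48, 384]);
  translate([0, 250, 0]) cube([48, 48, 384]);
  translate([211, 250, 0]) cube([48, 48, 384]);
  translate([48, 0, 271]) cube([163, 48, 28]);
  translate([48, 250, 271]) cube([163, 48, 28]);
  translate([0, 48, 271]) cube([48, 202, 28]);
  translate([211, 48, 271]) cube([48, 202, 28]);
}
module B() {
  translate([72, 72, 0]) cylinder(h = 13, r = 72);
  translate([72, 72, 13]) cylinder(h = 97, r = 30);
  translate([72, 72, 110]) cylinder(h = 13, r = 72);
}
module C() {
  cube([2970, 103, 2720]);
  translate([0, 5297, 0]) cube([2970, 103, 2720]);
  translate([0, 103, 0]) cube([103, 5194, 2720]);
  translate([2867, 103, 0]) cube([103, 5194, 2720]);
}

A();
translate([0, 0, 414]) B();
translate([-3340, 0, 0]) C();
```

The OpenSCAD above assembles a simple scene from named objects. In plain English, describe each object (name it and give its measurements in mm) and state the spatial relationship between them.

A is a four-legged stool. The seat is 259×298 mm, 30 mm thick, top at z = 414 mm. It stands on four square legs, each 48×48 mm in cross-section, from z = 0 to the seat underside, each flush with a corner of the seat. Four stretchers, 48 mm wide and 28 mm tall, connect adjacent legs with their undersides at z = 271 mm, each running between the inner faces of the legs it joins and aligned with the legs' outer faces on the other axis.

B is a spool: two coaxial disc flanges of radius 72 mm and thickness 13 mm, joined by a core cylinder of radius 30 mm and height 97 mm. The lower flange rests on z = 0 and the three cylinders share a vertical axis.

C is the wall frame of a small rectangular building: four walls, each 2720 mm tall and 103 mm thick, enclosing a footprint 2970 mm (x) by 5400 mm (y) outside-to-outside, with no floor or roof. The front and back walls (the −y and +y sides) span the full width; the two side walls fit between them.

The spool is on top of the stool. The house frame is on the floor beside the stool on its −x side.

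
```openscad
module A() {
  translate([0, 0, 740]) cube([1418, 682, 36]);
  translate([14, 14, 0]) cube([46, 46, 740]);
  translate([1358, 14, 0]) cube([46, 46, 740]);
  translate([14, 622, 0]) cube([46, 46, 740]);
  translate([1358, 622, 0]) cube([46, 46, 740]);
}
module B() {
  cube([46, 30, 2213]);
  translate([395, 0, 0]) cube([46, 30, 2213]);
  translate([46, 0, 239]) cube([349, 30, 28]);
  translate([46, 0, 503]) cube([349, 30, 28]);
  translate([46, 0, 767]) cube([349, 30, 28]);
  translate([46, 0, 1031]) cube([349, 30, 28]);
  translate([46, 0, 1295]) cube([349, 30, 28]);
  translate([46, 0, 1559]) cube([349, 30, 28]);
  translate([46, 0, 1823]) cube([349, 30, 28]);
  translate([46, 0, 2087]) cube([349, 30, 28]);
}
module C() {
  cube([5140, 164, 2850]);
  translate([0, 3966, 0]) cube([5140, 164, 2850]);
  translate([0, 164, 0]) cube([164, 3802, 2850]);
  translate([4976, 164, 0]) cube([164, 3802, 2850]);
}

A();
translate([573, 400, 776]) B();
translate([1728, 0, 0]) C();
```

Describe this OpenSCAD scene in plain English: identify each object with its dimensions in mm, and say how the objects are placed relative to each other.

A is a rectangular dining table. The top is 1418×682×36 mm with its upper surface at z = 776 mm. It stands on four 46×46 mm square legs, each inset 14 mm from the nearest pair of top edges, running from the floor to the underside of the top.

B is a wooden ladder with two side rails of 46×30 mm section and 2213 mm height, set 441 mm apart overall. Between them run 8 rectangular rungs (30 mm deep, 28 mm thick), front faces flush with the rails' −y face. The bottom of the first rung is 239 mm above the floor and each subsequent rung is 264 mm higher than the one below.

C is a box-shaped house frame (walls only): outside footprint 5140×4130 mm, wall height 2850 mm, wall thickness 164 mm. The two y-facing walls run the full x-width; the two x-facing walls fit between the inner faces of the y-facing walls.

The ladder is on top of the table. The house frame is on the floor beside the table on its +x side.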